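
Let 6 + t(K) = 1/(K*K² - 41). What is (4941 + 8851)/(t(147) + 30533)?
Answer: 43810039744/96968466015 ≈ 0.45180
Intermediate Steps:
t(K) = -6 + 1/(-41 + K³) (t(K) = -6 + 1/(K*K² - 41) = -6 + 1/(K³ - 41) = -6 + 1/(-41 + K³))
(4941 + 8851)/(t(147) + 30533) = (4941 + 8851)/((247 - 6*147³)/(-41 + 147³) + 30533) = 13792/((247 - 6*3176523)/(-41 + 3176523) + 30533) = 13792/((247 - 19059138)/3176482 + 30533) = 13792/((1/3176482)*(-19058891) + 30533) = 13792/(-19058891/3176482 + 30533) = 13792/(96968466015/3176482) = 13792*(3176482/96968466015) = 43810039744/96968466015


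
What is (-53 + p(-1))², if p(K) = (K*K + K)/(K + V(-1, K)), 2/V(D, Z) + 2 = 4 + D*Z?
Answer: 2809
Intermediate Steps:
V(D, Z) = 2/(2 + D*Z) (V(D, Z) = 2/(-2 + (4 + D*Z)) = 2/(2 + D*Z))
p(K) = (K + K²)/(K + 2/(2 - K)) (p(K) = (K*K + K)/(K + 2/(2 - K)) = (K² + K)/(K + 2/(2 - K)) = (K + K²)/(K + 2/(2 - K)))
(-53 + p(-1))² = (-53 - (1 - 1)*(-2 - 1)/(-2 - (-2 - 1)))² = (-53 - 1*0*(-3)/(-2 - 1*(-3)))² = (-53 - 1*0*(-3)/(-2 + 3))² = (-53 - 1*0*(-3)/1)² = (-53 - 1*1*0*(-3))² = (-53 + 0)² = (-53)² = 2809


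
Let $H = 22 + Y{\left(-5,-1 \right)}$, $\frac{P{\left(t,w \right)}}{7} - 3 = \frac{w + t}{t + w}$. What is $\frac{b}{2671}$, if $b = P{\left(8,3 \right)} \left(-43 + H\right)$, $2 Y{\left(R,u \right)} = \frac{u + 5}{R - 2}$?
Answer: $- \frac{596}{2671} \approx -0.22314$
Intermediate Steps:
$Y{\left(R,u \right)} = \frac{5 + u}{2 \left(-2 + R\right)}$ ($Y{\left(R,u \right)} = \frac{\left(u + 5\right) \frac{1}{R - 2}}{2} = \frac{\left(5 + u\right) \frac{1}{-2 + R}}{2} = \frac{\frac{1}{-2 + R} \left(5 + u\right)}{2} = \frac{5 + u}{2 \left(-2 + R\right)}$)
$P{\left(t,w \right)} = 28$ ($P{\left(t,w \right)} = 21 + 7 \frac{w + t}{t + w} = 21 + 7 \frac{t + w}{t + w} = 21 + 7 \cdot 1 = 21 + 7 = 28$)
$H = \frac{152}{7}$ ($H = 22 + \frac{5 - 1}{2 \left(-2 - 5\right)} = 22 + \frac{1}{2} \frac{1}{-7} \cdot 4 = 22 + \frac{1}{2} \left(- \frac{1}{7}\right) 4 = 22 - \frac{2}{7} = \frac{152}{7} \approx 21.714$)
$b = -596$ ($b = 28 \left(-43 + \frac{152}{7}\right) = 28 \left(- \frac{149}{7}\right) = -596$)
$\frac{b}{2671} = - \frac{596}{2671}$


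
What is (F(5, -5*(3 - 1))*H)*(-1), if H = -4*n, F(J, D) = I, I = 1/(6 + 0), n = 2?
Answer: 4/3 ≈ 1.3333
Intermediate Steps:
I = 1/6 ≈ 0.16667
F(J, D) = 1/6
H = -8 (H = -4*2 = -8)
(F(5, -5*(3 - 1))*H)*(-1) = ((1/6)*(-8))*(-1) = -4/3*(-1) = 4/3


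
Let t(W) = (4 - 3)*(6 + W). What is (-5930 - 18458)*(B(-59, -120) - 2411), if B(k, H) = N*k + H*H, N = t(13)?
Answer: -265048784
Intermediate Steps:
t(W) = 6 + W (t(W) = 1*(6 + W) = 6 + W)
N = 19 (N = 6 + 13 = 19)
B(k, H) = H² + 19*k (B(k, H) = 19*k + H*H = 19*k + H² = H² + 19*k)
(-5930 - 18458)*(B(-59, -120) - 2411) = (-5930 - 18458)*(((-120)² + 19*(-59)) - 2411) = -24388*((14400 - 1121) - 2411) = -24388*(13279 - 2411) = -24388*10868 = -265048784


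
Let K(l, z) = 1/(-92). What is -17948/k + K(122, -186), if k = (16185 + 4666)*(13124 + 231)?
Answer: -280116321/25618789660 ≈ -0.010934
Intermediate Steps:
K(l, z) = -1/92
k = 278465105 (k = 20851*13355 = 278465105)
-17948/k + K(122, -186) = -17948/278465105 - 1/92 = -280116321/25618789660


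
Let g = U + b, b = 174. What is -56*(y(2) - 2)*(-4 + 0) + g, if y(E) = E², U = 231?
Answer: 853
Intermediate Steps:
g = 405 (g = 231 + 174 = 405)
-56*(y(2) - 2)*(-4 + 0) + g = -56*(2² - 2)*(-4 + 0) + 405 = -56*(4 - 2)*(-4) + 405 = -112*(-4) + 405 = -56*(-8) + 405 = 448 + 405 = 853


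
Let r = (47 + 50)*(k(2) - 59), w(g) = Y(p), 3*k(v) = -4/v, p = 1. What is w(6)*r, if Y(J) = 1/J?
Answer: -17363/3 ≈ -5787.7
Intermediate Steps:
k(v) = -4/(3*v) (k(v) = (-4/v)/3 = -4/(3*v))
w(g) = 1 (w(g) = 1/1 = 1)
r = -17363/3 (r = (47 + 50)*(-4/3/2 - 59) = 97*(-4/3*½ - 59) = 97*(-⅔ - 59) = 97*(-179/3) = -17363/3 ≈ -5787.7)
w(6)*r = 1*(-17363/3) = -17363/3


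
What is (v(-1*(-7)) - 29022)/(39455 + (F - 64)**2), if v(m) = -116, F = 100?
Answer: -29138/40751 ≈ -0.71502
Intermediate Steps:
(v(-1*(-7)) - 29022)/(39455 + (F - 64)**2) = (-116 - 29022)/(39455 + (100 - 64)**2) = -29138/(39455 + 36**2) = -29138/(39455 + 1296) = -29138/40751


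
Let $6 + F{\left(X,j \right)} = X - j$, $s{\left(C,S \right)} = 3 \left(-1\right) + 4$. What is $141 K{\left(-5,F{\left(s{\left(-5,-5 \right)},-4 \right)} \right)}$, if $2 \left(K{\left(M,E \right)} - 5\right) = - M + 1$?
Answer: $1128$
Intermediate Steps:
$s{\left(C,S \right)} = 1$ ($s{\left(C,S \right)} = -3 + 4 = 1$)
$F{\left(X,j \right)} = -6 + X - j$ ($F{\left(X,j \right)} = -6 + \left(X - j\right) = -6 + X - j$)
$K{\left(M,E \right)} = \frac{11}{2} - \frac{M}{2}$ ($K{\left(M,E \right)} = 5 + \frac{- M + 1}{2} = 5 + \frac{1 - M}{2} = 5 - \left(- \frac{1}{2} + \frac{M}{2}\right) = \frac{11}{2} - \frac{M}{2}$)
$141 K{\left(-5,F{\left(s{\left(-5,-5 \right)},-4 \right)} \right)} = 141 \left(\frac{11}{2} - - \frac{5}{2}\right) = 141 \left(\frac{11}{2} + \frac{5}{2}\right) = 141 \cdot 8 = 1128$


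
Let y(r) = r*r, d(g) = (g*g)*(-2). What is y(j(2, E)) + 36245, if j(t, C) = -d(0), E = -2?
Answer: 36245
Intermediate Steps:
d(g) = -2*g² (d(g) = g²*(-2) = -2*g²)
j(t, C) = 0 (j(t, C) = -(-2)*0² = -(-2)*0 = -1*0 = 0)
y(r) = r²
y(j(2, E)) + 36245 = 0² + 36245 = 0 + 36245 = 36245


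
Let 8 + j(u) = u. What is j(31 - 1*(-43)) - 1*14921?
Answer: -14855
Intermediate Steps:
j(u) = -8 + u
j(31 - 1*(-43)) - 1*14921 = (-8 + (31 - 1*(-43))) - 1*14921 = (-8 + (31 + 43)) - 14921 = (-8 + 74) - 14921 = 66 - 14921 = -14855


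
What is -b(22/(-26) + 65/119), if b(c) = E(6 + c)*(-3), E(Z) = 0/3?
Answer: 0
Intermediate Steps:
E(Z) = 0 (E(Z) = 0*(1/3) = 0)
b(c) = 0 (b(c) = 0*(-3) = 0)
-b(22/(-26) + 65/119) = -1*0 = 0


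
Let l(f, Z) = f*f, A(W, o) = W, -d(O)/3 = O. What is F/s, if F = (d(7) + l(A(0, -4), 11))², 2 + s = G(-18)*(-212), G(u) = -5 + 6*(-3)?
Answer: 441/4874 ≈ 0.090480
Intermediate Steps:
G(u) = -23 (G(u) = -5 - 18 = -23)
d(O) = -3*O
l(f, Z) = f²
s = 4874 (s = -2 - 23*(-212) = -2 + 4876 = 4874)
F = 441 (F = (-3*7 + 0²)² = (-21 + 0)² = (-21)² = 441)
F/s = 441/4874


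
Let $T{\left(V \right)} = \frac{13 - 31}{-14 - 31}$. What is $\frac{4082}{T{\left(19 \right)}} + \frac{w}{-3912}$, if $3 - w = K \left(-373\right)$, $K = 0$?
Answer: $\frac{13307319}{1304} \approx 10205.0$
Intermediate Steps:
$w = 3$ ($w = 3 - 0 \left(-373\right) = 3 - 0 = 3 + 0 = 3$)
$T{\left(V \right)} = \frac{2}{5}$ ($T{\left(V \right)} = - \frac{18}{-45} = \left(-18\right) \left(- \frac{1}{45}\right) = \frac{2}{5}$)
$\frac{4082}{T{\left(19 \right)}} + \frac{w}{-3912} = \frac{4082}{\frac{2}{5}} + \frac{3}{-3912} = 4082 \cdot \frac{5}{2} + 3 \left(- \frac{1}{3912}\right) = 10205 - \frac{1}{1304} = \frac{13307319}{1304}$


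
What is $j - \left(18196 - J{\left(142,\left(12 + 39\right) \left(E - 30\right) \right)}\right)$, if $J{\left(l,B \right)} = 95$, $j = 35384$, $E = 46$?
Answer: $17283$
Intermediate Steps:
$j - \left(18196 - J{\left(142,\left(12 + 39\right) \left(E - 30\right) \right)}\right) = 35384 - \left(18196 - 95\right) = 35384 - 18101 = 17283$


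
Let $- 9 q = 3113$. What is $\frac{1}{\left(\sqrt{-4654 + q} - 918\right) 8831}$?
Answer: $- \frac{486}{3963308645} - \frac{3 i \sqrt{44999}}{67376246965} \approx -1.2262 \cdot 10^{-7} - 9.4453 \cdot 10^{-9} i$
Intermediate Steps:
$q = - \frac{3113}{9}$ ($q = \left(- \frac{1}{9}\right) 3113 = - \frac{3113}{9} \approx -345.89$)
$\frac{1}{\left(\sqrt{-4654 + q} - 918\right) 8831} = \frac{1}{\left(\sqrt{-4654 - \frac{3113}{9}} - 918\right) 8831} = \frac{1}{\sqrt{- \frac{44999}{9}} - 918} \cdot \frac{1}{8831} = \frac{1}{\frac{i \sqrt{44999}}{3} - 918} \cdot \frac{1}{8831} = \frac{1}{-918 + \frac{i \sqrt{44999}}{3}} \cdot \frac{1}{8831} = \frac{1}{8831 \left(-918 + \frac{i \sqrt{44999}}{3}\right)}$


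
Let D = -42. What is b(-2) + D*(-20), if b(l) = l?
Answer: 838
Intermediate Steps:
b(-2) + D*(-20) = -2 - 42*(-20) = -2 + 840 = 838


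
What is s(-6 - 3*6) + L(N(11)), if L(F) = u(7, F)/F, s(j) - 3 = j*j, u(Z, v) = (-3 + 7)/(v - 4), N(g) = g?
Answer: 44587/77 ≈ 579.05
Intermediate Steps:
u(Z, v) = 4/(-4 + v)
s(j) = 3 + j² (s(j) = 3 + j*j = 3 + j²)
L(F) = 4/(F*(-4 + F)) (L(F) = (4/(-4 + F))/F = 4/(F*(-4 + F)))
s(-6 - 3*6) + L(N(11)) = (3 + (-6 - 3*6)²) + 4/(11*(-4 + 11)) = (3 + (-6 - 18)²) + 4*(1/11)/7 = (3 + (-24)²) + 4*(1/11)*(⅐) = (3 + 576) + 4/77 = 579 + 4/77 = 44587/77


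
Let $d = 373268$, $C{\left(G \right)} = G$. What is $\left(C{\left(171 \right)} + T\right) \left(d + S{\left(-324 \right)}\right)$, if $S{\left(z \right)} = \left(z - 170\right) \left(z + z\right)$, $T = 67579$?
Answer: $46976495000$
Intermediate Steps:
$S{\left(z \right)} = 2 z \left(-170 + z\right)$ ($S{\left(z \right)} = \left(-170 + z\right) 2 z = 2 z \left(-170 + z\right)$)
$\left(C{\left(171 \right)} + T\right) \left(d + S{\left(-324 \right)}\right) = \left(171 + 67579\right) \left(373268 + 2 \left(-324\right) \left(-170 - 324\right)\right) = 67750 \left(373268 + 2 \left(-324\right) \left(-494\right)\right) = 67750 \left(373268 + 320112\right) = 67750 \cdot 693380 = 46976495000$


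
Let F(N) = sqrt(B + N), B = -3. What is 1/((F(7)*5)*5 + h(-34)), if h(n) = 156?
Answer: 1/206 ≈ 0.0048544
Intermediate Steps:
F(N) = sqrt(-3 + N)
1/((F(7)*5)*5 + h(-34)) = 1/((sqrt(-3 + 7)*5)*5 + 156) = 1/((sqrt(4)*5)*5 + 156) = 1/((2*5)*5 + 156) = 1/(10*5 + 156) = 1/(50 + 156) = 1/206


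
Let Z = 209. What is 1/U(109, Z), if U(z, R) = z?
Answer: 1/109 ≈ 0.0091743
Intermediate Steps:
1/U(109, Z) = 1/109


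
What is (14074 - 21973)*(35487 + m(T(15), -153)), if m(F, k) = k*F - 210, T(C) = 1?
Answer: -277444476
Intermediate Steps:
m(F, k) = -210 + F*k (m(F, k) = F*k - 210 = -210 + F*k)
(14074 - 21973)*(35487 + m(T(15), -153)) = (14074 - 21973)*(35487 + (-210 + 1*(-153))) = -7899*(35487 + (-210 - 153)) = -7899*(35487 - 363) = -7899*35124 = -277444476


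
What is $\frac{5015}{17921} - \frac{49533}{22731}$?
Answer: $- \frac{257894976}{135787417} \approx -1.8993$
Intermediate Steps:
$\frac{5015}{17921} - \frac{49533}{22731} = 5015 \cdot \frac{1}{17921} - \frac{16511}{7577} = \frac{5015}{17921} - \frac{16511}{7577} = - \frac{257894976}{135787417}$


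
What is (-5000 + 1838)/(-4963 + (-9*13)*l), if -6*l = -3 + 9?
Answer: 1581/2423 ≈ 0.65250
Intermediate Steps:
l = -1 (l = -(-3 + 9)/6 = -⅙*6 = -1)
(-5000 + 1838)/(-4963 + (-9*13)*l) = (-5000 + 1838)/(-4963 - 9*13*(-1)) = -3162/(-4963 - 117*(-1)) = -3162/(-4963 + 117) = -3162/(-4846) = -3162*(-1/4846) = 1581/2423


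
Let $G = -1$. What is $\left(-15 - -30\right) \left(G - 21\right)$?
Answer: $-330$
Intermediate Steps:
$\left(-15 - -30\right) \left(G - 21\right) = \left(-15 - -30\right) \left(-1 - 21\right) = \left(-15 + 30\right) \left(-22\right) = 15 \left(-22\right) = -330$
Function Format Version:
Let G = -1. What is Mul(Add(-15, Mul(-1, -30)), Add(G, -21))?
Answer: -330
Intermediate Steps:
Mul(Add(-15, Mul(-1, -30)), Add(G, -21)) = Mul(Add(-15, Mul(-1, -30)), Add(-1, -21)) = Mul(Add(-15, 30), -22) = Mul(15, -22) = -330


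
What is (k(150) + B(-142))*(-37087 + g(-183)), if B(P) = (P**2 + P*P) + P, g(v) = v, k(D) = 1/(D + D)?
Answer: -44931970327/30 ≈ -1.4977e+9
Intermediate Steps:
k(D) = 1/(2*D)
B(P) = P + 2*P**2 (B(P) = (P**2 + P**2) + P = 2*P**2 + P = P + 2*P**2)
(k(150) + B(-142))*(-37087 + g(-183)) = ((1/2)/150 - 142*(1 + 2*(-142)))*(-37087 - 183) = ((1/2)*(1/150) - 142*(1 - 284))*(-37270) = (1/300 - 142*(-283))*(-37270) = (1/300 + 40186)*(-37270) = (12055801/300)*(-37270) = -44931970327/30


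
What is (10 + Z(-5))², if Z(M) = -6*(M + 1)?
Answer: 1156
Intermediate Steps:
Z(M) = -6 - 6*M (Z(M) = -6*(1 + M) = -6 - 6*M)
(10 + Z(-5))² = (10 + (-6 - 6*(-5)))² = (10 + (-6 + 30))² = (10 + 24)² = 34² = 1156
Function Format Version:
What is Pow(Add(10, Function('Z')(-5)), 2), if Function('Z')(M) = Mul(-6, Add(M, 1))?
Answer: 1156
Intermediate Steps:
Function('Z')(M) = Add(-6, Mul(-6, M)) (Function('Z')(M) = Mul(-6, Add(1, M)) = Add(-6, Mul(-6, M)))
Pow(Add(10, Function('Z')(-5)), 2) = Pow(Add(10, Add(-6, Mul(-6, -5))), 2) = Pow(Add(10, Add(-6, 30)), 2) = Pow(Add(10, 24), 2) = Pow(34, 2) = 1156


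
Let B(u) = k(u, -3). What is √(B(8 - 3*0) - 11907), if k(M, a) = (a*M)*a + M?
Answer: I*√11827 ≈ 108.75*I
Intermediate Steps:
k(M, a) = M + M*a² (k(M, a) = (M*a)*a + M = M*a² + M = M + M*a²)
B(u) = 10*u (B(u) = u*(1 + (-3)²) = u*(1 + 9) = u*10 = 10*u)
√(B(8 - 3*0) - 11907) = √(10*(8 - 3*0) - 11907) = √(10*(8 + 0) - 11907) = √(10*8 - 11907) = √(80 - 11907) = √(-11827) = I*√11827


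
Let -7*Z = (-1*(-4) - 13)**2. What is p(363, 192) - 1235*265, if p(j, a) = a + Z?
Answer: -2289662/7 ≈ -3.2709e+5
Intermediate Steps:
Z = -81/7 (Z = -(-1*(-4) - 13)**2/7 = -(4 - 13)**2/7 = -1/7*(-9)**2 = -1/7*81 = -81/7 ≈ -11.571)
p(j, a) = -81/7 + a (p(j, a) = a - 81/7 = -81/7 + a)
p(363, 192) - 1235*265 = (-81/7 + 192) - 1235*265 = 1263/7 - 1*327275 = 1263/7 - 327275 = -2289662/7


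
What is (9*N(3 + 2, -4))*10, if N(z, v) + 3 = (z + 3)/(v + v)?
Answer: -360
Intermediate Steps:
N(z, v) = -3 + (3 + z)/(2*v) (N(z, v) = -3 + (z + 3)/(v + v) = -3 + (3 + z)/((2*v)) = -3 + (3 + z)*(1/(2*v)) = -3 + (3 + z)/(2*v))
(9*N(3 + 2, -4))*10 = (9*((1/2)*(3 + (3 + 2) - 6*(-4))/(-4)))*10 = (9*((1/2)*(-1/4)*(3 + 5 + 24)))*10 = (9*((1/2)*(-1/4)*32))*10 = (9*(-4))*10 = -36*10 = -360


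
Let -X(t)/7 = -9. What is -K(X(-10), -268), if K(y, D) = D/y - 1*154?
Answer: 9970/63 ≈ 158.25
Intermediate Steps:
X(t) = 63 (X(t) = -7*(-9) = 63)
K(y, D) = -154 + D/y (K(y, D) = D/y - 154 = -154 + D/y)
-K(X(-10), -268) = -(-154 - 268/63) = -1*(-9970/63) = 9970/63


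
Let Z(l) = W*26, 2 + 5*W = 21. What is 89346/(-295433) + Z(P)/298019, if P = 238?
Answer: -132988083968/440223236135 ≈ -0.30209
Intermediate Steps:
W = 19/5 (W = -2/5 + (1/5)*21 = -2/5 + 21/5 = 19/5 ≈ 3.8000)
Z(l) = 494/5 (Z(l) = (19/5)*26 = 494/5)
89346/(-295433) + Z(P)/298019 = 89346/(-295433) + (494/5)/298019 = 89346*(-1/295433) + (494/5)*(1/298019) = -89346/295433 + 494/1490095 = -132988083968/440223236135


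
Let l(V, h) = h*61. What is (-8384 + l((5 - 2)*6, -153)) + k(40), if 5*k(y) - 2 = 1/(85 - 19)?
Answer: -5846477/330 ≈ -17717.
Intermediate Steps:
k(y) = 133/330 (k(y) = 2/5 + 1/(5*(85 - 19)) = 2/5 + (1/5)/66 = 2/5 + (1/5)*(1/66) = 2/5 + 1/330 = 133/330)
l(V, h) = 61*h
(-8384 + l((5 - 2)*6, -153)) + k(40) = (-8384 + 61*(-153)) + 133/330 = (-8384 - 9333) + 133/330 = -17717 + 133/330 = -5846477/330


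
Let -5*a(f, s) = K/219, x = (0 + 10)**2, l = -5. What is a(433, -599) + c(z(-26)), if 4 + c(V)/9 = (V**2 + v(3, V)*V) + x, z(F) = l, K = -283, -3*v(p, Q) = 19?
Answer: 1504813/1095 ≈ 1374.3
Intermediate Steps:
v(p, Q) = -19/3 (v(p, Q) = -1/3*19 = -19/3)
z(F) = -5
x = 100 (x = 10**2 = 100)
a(f, s) = 283/1095 (a(f, s) = -(-283)/(5*219) = -1/5*(-283/219) = 283/1095)
c(V) = 864 - 57*V + 9*V**2 (c(V) = -36 + 9*((V**2 - 19*V/3) + 100) = -36 + 9*(100 + V**2 - 19*V/3) = -36 + (900 - 57*V + 9*V**2) = 864 - 57*V + 9*V**2)
a(433, -599) + c(z(-26)) = 283/1095 + (864 - 57*(-5) + 9*(-5)**2) = 283/1095 + (864 + 285 + 9*25) = 283/1095 + (864 + 285 + 225) = 283/1095 + 1374 = 1504813/1095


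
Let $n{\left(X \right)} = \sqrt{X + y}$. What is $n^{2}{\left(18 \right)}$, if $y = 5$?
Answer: $23$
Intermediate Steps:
$n{\left(X \right)} = \sqrt{5 + X}$ ($n{\left(X \right)} = \sqrt{X + 5} = \sqrt{5 + X}$)
$n^{2}{\left(18 \right)} = \left(\sqrt{5 + 18}\right)^{2} = \left(\sqrt{23}\right)^{2} = 23$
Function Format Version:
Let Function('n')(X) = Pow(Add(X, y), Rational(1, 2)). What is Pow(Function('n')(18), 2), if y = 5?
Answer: 23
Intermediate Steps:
Function('n')(X) = Pow(Add(5, X), Rational(1, 2)) (Function('n')(X) = Pow(Add(X, 5), Rational(1, 2)) = Pow(Add(5, X), Rational(1, 2)))
Pow(Function('n')(18), 2) = Pow(Pow(Add(5, 18), Rational(1, 2)), 2) = Pow(Pow(23, Rational(1, 2)), 2) = 23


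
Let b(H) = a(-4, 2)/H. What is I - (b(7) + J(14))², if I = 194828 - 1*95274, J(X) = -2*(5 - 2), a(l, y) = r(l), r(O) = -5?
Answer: 4875937/49 ≈ 99509.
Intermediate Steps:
a(l, y) = -5
J(X) = -6 (J(X) = -2*3 = -6)
b(H) = -5/H
I = 99554 (I = 194828 - 95274 = 99554)
I - (b(7) + J(14))² = 99554 - (-5/7 - 6)² = 99554 - (-47/7)² = 99554 - 1*2209/49 = 99554 - 2209/49 = 4875937/49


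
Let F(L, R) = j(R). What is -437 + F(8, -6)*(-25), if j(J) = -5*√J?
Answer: -437 + 125*I*√6 ≈ -437.0 + 306.19*I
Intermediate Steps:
F(L, R) = -5*√R
-437 + F(8, -6)*(-25) = -437 - 5*I*√6*(-25) = -437 + 125*I*√6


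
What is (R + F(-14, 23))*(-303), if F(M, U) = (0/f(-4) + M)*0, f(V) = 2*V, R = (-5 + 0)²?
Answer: -7575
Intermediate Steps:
R = 25 (R = (-5)² = 25)
F(M, U) = 0 (F(M, U) = (0/((2*(-4))) + M)*0 = (0/(-8) + M)*0 = (0*(-⅛) + M)*0 = (0 + M)*0 = M*0 = 0)
(R + F(-14, 23))*(-303) = (25 + 0)*(-303) = 25*(-303) = -7575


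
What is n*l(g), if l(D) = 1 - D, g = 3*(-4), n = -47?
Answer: -611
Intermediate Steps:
g = -12
n*l(g) = -47*(1 - 1*(-12)) = -47*(1 + 12) = -47*13 = -611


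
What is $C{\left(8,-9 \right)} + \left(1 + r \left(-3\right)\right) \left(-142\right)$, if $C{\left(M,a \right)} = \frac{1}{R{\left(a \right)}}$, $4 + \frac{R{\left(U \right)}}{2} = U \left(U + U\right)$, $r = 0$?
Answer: $- \frac{44871}{316} \approx -142.0$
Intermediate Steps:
$R{\left(U \right)} = -8 + 4 U^{2}$ ($R{\left(U \right)} = -8 + 2 U \left(U + U\right) = -8 + 2 U 2 U = -8 + 2 \cdot 2 U^{2} = -8 + 4 U^{2}$)
$C{\left(M,a \right)} = \frac{1}{-8 + 4 a^{2}}$
$C{\left(8,-9 \right)} + \left(1 + r \left(-3\right)\right) \left(-142\right) = \frac{1}{4 \left(-2 + \left(-9\right)^{2}\right)} + \left(1 + 0 \left(-3\right)\right) \left(-142\right) = \frac{1}{4 \left(-2 + 81\right)} + \left(1 + 0\right) \left(-142\right) = \frac{1}{4 \cdot 79} + 1 \left(-142\right) = \frac{1}{4} \cdot \frac{1}{79} - 142 = \frac{1}{316} - 142 = - \frac{44871}{316}$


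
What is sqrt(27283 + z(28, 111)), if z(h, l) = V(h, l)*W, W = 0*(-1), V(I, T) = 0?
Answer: sqrt(27283) ≈ 165.18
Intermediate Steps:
W = 0
z(h, l) = 0 (z(h, l) = 0*0 = 0)
sqrt(27283 + z(28, 111)) = sqrt(27283 + 0) = sqrt(27283)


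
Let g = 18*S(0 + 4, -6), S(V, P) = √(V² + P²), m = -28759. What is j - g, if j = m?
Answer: -28759 - 36*√13 ≈ -28889.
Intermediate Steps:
S(V, P) = √(P² + V²)
j = -28759
g = 36*√13 (g = 18*√((-6)² + (0 + 4)²) = 18*√(36 + 4²) = 18*√(36 + 16) = 18*√52 = 18*(2*√13) = 36*√13 ≈ 129.80)
j - g = -28759 - 36*√13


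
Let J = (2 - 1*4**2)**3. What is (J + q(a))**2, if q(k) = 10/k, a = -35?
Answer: 369024100/49 ≈ 7.5311e+6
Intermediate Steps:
J = -2744 (J = (2 - 1*16)**3 = (2 - 16)**3 = (-14)**3 = -2744)
(J + q(a))**2 = (-2744 + 10/(-35))**2 = (-2744 + 10*(-1/35))**2 = (-2744 - 2/7)**2 = (-19210/7)**2 = 369024100/49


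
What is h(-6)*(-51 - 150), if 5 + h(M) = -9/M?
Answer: 1407/2 ≈ 703.50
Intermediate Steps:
h(M) = -5 - 9/M
h(-6)*(-51 - 150) = (-5 - 9/(-6))*(-51 - 150) = (-5 - 9*(-⅙))*(-201) = (-5 + 3/2)*(-201) = -7/2*(-201) = 1407/2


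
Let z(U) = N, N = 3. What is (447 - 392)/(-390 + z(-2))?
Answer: -55/387 ≈ -0.14212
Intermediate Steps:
z(U) = 3
(447 - 392)/(-390 + z(-2)) = (447 - 392)/(-390 + 3) = 55/(-387) = 55*(-1/387) = -55/387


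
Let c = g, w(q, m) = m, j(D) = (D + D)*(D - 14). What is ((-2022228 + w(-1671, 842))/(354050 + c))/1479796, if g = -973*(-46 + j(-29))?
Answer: 1010693/1500405118892 ≈ 6.7361e-7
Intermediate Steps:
j(D) = 2*D*(-14 + D) (j(D) = (2*D)*(-14 + D) = 2*D*(-14 + D))
g = -2381904 (g = -973*(-46 + 2*(-29)*(-14 - 29)) = -973*(-46 + 2*(-29)*(-43)) = -973*(-46 + 2494) = -973*2448 = -2381904)
c = -2381904
((-2022228 + w(-1671, 842))/(354050 + c))/1479796 = ((-2022228 + 842)/(354050 - 2381904))/1479796 = -2021386/(-2027854)*(1/1479796) = -2021386*(-1/2027854)*(1/1479796) = (1010693/1013927)*(1/1479796) = 1010693/1500405118892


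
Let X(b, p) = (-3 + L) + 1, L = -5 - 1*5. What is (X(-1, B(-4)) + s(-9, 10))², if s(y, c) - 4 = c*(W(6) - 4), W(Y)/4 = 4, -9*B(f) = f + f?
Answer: 12544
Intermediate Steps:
B(f) = -2*f/9 (B(f) = -(f + f)/9 = -2*f/9)
W(Y) = 16 (W(Y) = 4*4 = 16)
L = -10 (L = -5 - 5 = -10)
s(y, c) = 4 + 12*c (s(y, c) = 4 + c*(16 - 4) = 4 + c*12 = 4 + 12*c)
X(b, p) = -12 (X(b, p) = (-3 - 10) + 1 = -13 + 1 = -12)
(X(-1, B(-4)) + s(-9, 10))² = (-12 + (4 + 12*10))² = (-12 + (4 + 120))² = (-12 + 124)² = 112² = 12544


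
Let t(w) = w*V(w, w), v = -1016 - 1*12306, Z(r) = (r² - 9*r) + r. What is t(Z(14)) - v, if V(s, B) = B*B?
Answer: 606026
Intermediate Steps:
Z(r) = r² - 8*r
V(s, B) = B²
v = -13322 (v = -1016 - 12306 = -13322)
t(w) = w³ (t(w) = w*w² = w³)
t(Z(14)) - v = (14*(-8 + 14))³ - 1*(-13322) = (14*6)³ + 13322 = 84³ + 13322 = 592704 + 13322 = 606026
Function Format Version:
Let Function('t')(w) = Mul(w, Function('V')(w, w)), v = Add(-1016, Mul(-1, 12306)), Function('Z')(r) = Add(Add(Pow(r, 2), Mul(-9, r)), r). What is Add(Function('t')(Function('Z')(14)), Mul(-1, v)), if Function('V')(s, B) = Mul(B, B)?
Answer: 606026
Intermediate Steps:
Function('Z')(r) = Add(Pow(r, 2), Mul(-8, r))
Function('V')(s, B) = Pow(B, 2)
v = -13322 (v = Add(-1016, -12306) = -13322)
Function('t')(w) = Pow(w, 3) (Function('t')(w) = Mul(w, Pow(w, 2)) = Pow(w, 3))
Add(Function('t')(Function('Z')(14)), Mul(-1, v)) = Add(Pow(Mul(14, Add(-8, 14)), 3), Mul(-1, -13322)) = Add(Pow(Mul(14, 6), 3), 13322) = Add(Pow(84, 3), 13322) = Add(592704, 13322) = 606026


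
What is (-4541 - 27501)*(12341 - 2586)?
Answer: -312569710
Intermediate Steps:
(-4541 - 27501)*(12341 - 2586) = -32042*9755 = -312569710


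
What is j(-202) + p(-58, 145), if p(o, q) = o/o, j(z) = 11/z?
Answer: 191/202 ≈ 0.94554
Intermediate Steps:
p(o, q) = 1
j(-202) + p(-58, 145) = 11/(-202) + 1 = 11*(-1/202) + 1 = -11/202 + 1 = 191/202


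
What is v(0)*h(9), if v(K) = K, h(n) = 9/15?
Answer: 0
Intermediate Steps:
h(n) = ⅗ (h(n) = 9*(1/15) = ⅗)
v(0)*h(9) = 0*(⅗) = 0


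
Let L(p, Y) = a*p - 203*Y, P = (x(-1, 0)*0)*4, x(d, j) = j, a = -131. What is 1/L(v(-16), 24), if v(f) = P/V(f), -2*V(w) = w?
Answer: -1/4872 ≈ -0.00020525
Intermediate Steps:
P = 0 (P = (0*0)*4 = 0*4 = 0)
V(w) = -w/2
v(f) = 0 (v(f) = 0/((-f/2)) = 0*(-2/f) = 0)
L(p, Y) = -203*Y - 131*p (L(p, Y) = -131*p - 203*Y = -203*Y - 131*p)
1/L(v(-16), 24) = 1/(-203*24 - 131*0) = 1/(-4872 + 0) = 1/(-4872) = -1/4872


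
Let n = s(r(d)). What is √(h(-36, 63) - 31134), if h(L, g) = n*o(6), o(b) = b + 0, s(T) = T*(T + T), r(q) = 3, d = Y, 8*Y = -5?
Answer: I*√31026 ≈ 176.14*I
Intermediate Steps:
Y = -5/8 (Y = (⅛)*(-5) = -5/8 ≈ -0.62500)
d = -5/8 ≈ -0.62500
s(T) = 2*T² (s(T) = T*(2*T) = 2*T²)
n = 18 (n = 2*3² = 2*9 = 18)
o(b) = b
h(L, g) = 108 (h(L, g) = 18*6 = 108)
√(h(-36, 63) - 31134) = √(108 - 31134) = √(-31026) = I*√31026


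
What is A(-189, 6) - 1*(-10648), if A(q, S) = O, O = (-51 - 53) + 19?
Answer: 10563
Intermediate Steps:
O = -85 (O = -104 + 19 = -85)
A(q, S) = -85
A(-189, 6) - 1*(-10648) = -85 - 1*(-10648) = -85 + 10648 = 10563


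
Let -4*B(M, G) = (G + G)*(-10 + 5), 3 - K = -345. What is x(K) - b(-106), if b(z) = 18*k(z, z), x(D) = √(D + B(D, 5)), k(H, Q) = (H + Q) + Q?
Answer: 5724 + √1442/2 ≈ 5743.0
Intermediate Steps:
K = 348 (K = 3 - 1*(-345) = 3 + 345 = 348)
k(H, Q) = H + 2*Q
B(M, G) = 5*G/2 (B(M, G) = -(G + G)*(-10 + 5)/4 = -2*G*(-5)/4 = -(-5)*G/2 = 5*G/2)
x(D) = √(25/2 + D) (x(D) = √(D + (5/2)*5) = √(D + 25/2) = √(25/2 + D))
b(z) = 54*z (b(z) = 18*(z + 2*z) = 18*(3*z) = 54*z)
x(K) - b(-106) = √(50 + 4*348)/2 - 54*(-106) = √(50 + 1392)/2 - 1*(-5724) = √1442/2 + 5724 = 5724 + √1442/2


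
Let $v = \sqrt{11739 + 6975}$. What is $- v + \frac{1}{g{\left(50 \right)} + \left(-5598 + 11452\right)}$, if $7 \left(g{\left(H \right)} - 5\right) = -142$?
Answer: $\frac{7}{40871} - \sqrt{18714} \approx -136.8$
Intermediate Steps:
$g{\left(H \right)} = - \frac{107}{7}$ ($g{\left(H \right)} = 5 + \frac{1}{7} \left(-142\right) = 5 - \frac{142}{7} = - \frac{107}{7}$)
$v = \sqrt{18714} \approx 136.8$
$- v + \frac{1}{g{\left(50 \right)} + \left(-5598 + 11452\right)} = - \sqrt{18714} + \frac{1}{- \frac{107}{7} + \left(-5598 + 11452\right)} = - \sqrt{18714} + \frac{1}{- \frac{107}{7} + 5854} = - \sqrt{18714} + \frac{1}{\frac{40871}{7}} = - \sqrt{18714} + \frac{7}{40871} = \frac{7}{40871} - \sqrt{18714}$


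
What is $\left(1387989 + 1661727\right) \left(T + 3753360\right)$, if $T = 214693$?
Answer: $12101434722948$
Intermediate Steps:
$\left(1387989 + 1661727\right) \left(T + 3753360\right) = \left(1387989 + 1661727\right) \left(214693 + 3753360\right) = 3049716 \cdot 3968053 = 12101434722948$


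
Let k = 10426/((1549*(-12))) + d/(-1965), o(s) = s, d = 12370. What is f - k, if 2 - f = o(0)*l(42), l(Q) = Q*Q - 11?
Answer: 10782383/1217514 ≈ 8.8561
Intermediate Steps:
l(Q) = -11 + Q**2 (l(Q) = Q**2 - 11 = -11 + Q**2)
k = -8347355/1217514 (k = 10426/((1549*(-12))) + 12370/(-1965) = 10426/(-18588) + 12370*(-1/1965) = 10426*(-1/18588) - 2474/393 = -5213/9294 - 2474/393 = -8347355/1217514 ≈ -6.8561)
f = 2 (f = 2 - 0*(-11 + 42**2) = 2 - 0*(-11 + 1764) = 2 - 0*1753 = 2 - 1*0 = 2 + 0 = 2)
f - k = 2 - 1*(-8347355/1217514) = 2 + 8347355/1217514 = 10782383/1217514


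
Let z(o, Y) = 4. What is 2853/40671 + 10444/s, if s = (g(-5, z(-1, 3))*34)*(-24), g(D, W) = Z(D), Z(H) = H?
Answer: 12122449/4609380 ≈ 2.6300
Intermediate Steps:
g(D, W) = D
s = 4080 (s = -5*34*(-24) = -170*(-24) = 4080)
2853/40671 + 10444/s = 2853/40671 + 10444/4080 = 2853*(1/40671) + 10444*(1/4080) = 317/4519 + 2611/1020 = 12122449/4609380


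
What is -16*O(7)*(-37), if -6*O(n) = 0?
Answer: 0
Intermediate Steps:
O(n) = 0 (O(n) = -⅙*0 = 0)
-16*O(7)*(-37) = -16*0*(-37) = 0*(-37) = 0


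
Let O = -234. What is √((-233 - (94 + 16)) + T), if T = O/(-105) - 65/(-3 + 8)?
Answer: I*√433370/35 ≈ 18.809*I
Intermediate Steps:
T = -377/35 (T = -234/(-105) - 65/(-3 + 8) = -234*(-1/105) - 65/(5*1) = 78/35 - 65/5 = 78/35 - 65*⅕ = 78/35 - 13 = -377/35 ≈ -10.771)
√((-233 - (94 + 16)) + T) = √((-233 - (94 + 16)) - 377/35) = √((-233 - 1*110) - 377/35) = √((-233 - 110) - 377/35) = √(-343 - 377/35) = √(-12382/35) = I*√433370/35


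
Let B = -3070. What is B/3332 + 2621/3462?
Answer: -236896/1441923 ≈ -0.16429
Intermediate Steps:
B/3332 + 2621/3462 = -3070/3332 + 2621/3462 = -3070*1/3332 + 2621*(1/3462) = -1535/1666 + 2621/3462 = -236896/1441923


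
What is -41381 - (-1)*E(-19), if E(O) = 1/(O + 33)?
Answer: -579333/14 ≈ -41381.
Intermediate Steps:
E(O) = 1/(33 + O)
-41381 - (-1)*E(-19) = -41381 - (-1)/(33 - 19) = -41381 - (-1)/14 = -41381 - 1*(-1/14) = -41381 + 1/14 = -579333/14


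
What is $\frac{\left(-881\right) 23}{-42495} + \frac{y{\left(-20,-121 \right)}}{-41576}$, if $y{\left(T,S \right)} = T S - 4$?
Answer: $\frac{92473321}{220846515} \approx 0.41872$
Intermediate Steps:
$y{\left(T,S \right)} = -4 + S T$ ($y{\left(T,S \right)} = S T - 4 = -4 + S T$)
$\frac{\left(-881\right) 23}{-42495} + \frac{y{\left(-20,-121 \right)}}{-41576} = \frac{\left(-881\right) 23}{-42495} + \frac{-4 - -2420}{-41576} = \left(-20263\right) \left(- \frac{1}{42495}\right) + \left(-4 + 2420\right) \left(- \frac{1}{41576}\right) = \frac{20263}{42495} + 2416 \left(- \frac{1}{41576}\right) = \frac{20263}{42495} - \frac{302}{5197} = \frac{92473321}{220846515}$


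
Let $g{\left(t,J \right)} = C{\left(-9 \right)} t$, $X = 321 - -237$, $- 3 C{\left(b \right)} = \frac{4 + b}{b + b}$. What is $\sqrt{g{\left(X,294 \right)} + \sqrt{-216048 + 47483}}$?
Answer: $\frac{\sqrt{-465 + 9 i \sqrt{168565}}}{3} \approx 13.456 + 15.256 i$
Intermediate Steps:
$C{\left(b \right)} = - \frac{4 + b}{6 b}$ ($C{\left(b \right)} = - \frac{\left(4 + b\right) \frac{1}{b + b}}{3} = - \frac{\left(4 + b\right) \frac{1}{2 b}}{3} = - \frac{\frac{1}{2} \frac{1}{b} \left(4 + b\right)}{3} = - \frac{4 + b}{6 b}$)
$X = 558$ ($X = 321 + 237 = 558$)
$g{\left(t,J \right)} = - \frac{5 t}{54}$ ($g{\left(t,J \right)} = \frac{-4 - -9}{6 \left(-9\right)} t = \frac{1}{6} \left(- \frac{1}{9}\right) \left(-4 + 9\right) t = \frac{1}{6} \left(- \frac{1}{9}\right) 5 t = - \frac{5 t}{54}$)
$\sqrt{g{\left(X,294 \right)} + \sqrt{-216048 + 47483}} = \sqrt{\left(- \frac{5}{54}\right) 558 + \sqrt{-216048 + 47483}} = \sqrt{- \frac{155}{3} + \sqrt{-168565}} = \sqrt{- \frac{155}{3} + i \sqrt{168565}}$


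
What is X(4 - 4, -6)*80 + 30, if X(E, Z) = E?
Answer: 30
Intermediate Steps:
X(4 - 4, -6)*80 + 30 = (4 - 4)*80 + 30 = 0*80 + 30 = 0 + 30 = 30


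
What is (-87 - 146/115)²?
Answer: 103042801/13225 ≈ 7791.5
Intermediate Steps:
(-87 - 146/115)² = (-10151/115)² = 103042801/13225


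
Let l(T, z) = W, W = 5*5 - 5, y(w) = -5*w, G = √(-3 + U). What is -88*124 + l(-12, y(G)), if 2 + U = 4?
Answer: -10892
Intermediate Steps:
U = 2 (U = -2 + 4 = 2)
G = I (G = √(-3 + 2) = √(-1) = I ≈ 1.0*I)
W = 20 (W = 25 - 5 = 20)
l(T, z) = 20
-88*124 + l(-12, y(G)) = -88*124 + 20 = -10912 + 20 = -10892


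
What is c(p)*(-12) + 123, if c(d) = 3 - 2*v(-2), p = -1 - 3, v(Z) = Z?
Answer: 39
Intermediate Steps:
p = -4
c(d) = 7 (c(d) = 3 - 2*(-2) = 3 + 4 = 7)
c(p)*(-12) + 123 = 7*(-12) + 123 = -84 + 123 = 39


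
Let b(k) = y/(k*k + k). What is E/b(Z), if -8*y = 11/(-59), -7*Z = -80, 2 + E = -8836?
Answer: -29033890560/539 ≈ -5.3866e+7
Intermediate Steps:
E = -8838 (E = -2 - 8836 = -8838)
Z = 80/7 (Z = -⅐*(-80) = 80/7 ≈ 11.429)
y = 11/472 (y = -11/(8*(-59)) = -11*(-1)/(8*59) = -⅛*(-11/59) = 11/472 ≈ 0.023305)
b(k) = 11/(472*(k + k²)) (b(k) = 11/(472*(k*k + k)) = 11/(472*(k² + k)) = 11/(472*(k + k²)))
E/b(Z) = -8838/(11/(472*(80/7)*(1 + 80/7))) = -8838/((11/472)*(7/80)/(87/7)) = -8838/((11/472)*(7/80)*(7/87)) = -8838/539/3285120 = -8838*3285120/539 = -29033890560/539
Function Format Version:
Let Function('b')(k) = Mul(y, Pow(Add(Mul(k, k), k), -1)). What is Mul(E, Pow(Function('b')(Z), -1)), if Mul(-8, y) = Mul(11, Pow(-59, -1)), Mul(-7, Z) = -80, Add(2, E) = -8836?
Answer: Rational(-29033890560, 539) ≈ -5.3866e+7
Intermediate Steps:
E = -8838 (E = Add(-2, -8836) = -8838)
Z = Rational(80, 7) (Z = Mul(Rational(-1, 7), -80) = Rational(80, 7) ≈ 11.429)
y = Rational(11, 472) (y = Mul(Rational(-1, 8), Mul(11, Pow(-59, -1))) = Mul(Rational(-1, 8), Mul(11, Rational(-1, 59))) = Mul(Rational(-1, 8), Rational(-11, 59)) = Rational(11, 472) ≈ 0.023305)
Function('b')(k) = Mul(Rational(11, 472), Pow(Add(k, Pow(k, 2)), -1)) (Function('b')(k) = Mul(Rational(11, 472), Pow(Add(Mul(k, k), k), -1)) = Mul(Rational(11, 472), Pow(Add(Pow(k, 2), k), -1)) = Mul(Rational(11, 472), Pow(Add(k, Pow(k, 2)), -1)))
Mul(E, Pow(Function('b')(Z), -1)) = Mul(-8838, Pow(Mul(Rational(11, 472), Pow(Rational(80, 7), -1), Pow(Add(1, Rational(80, 7)), -1)), -1)) = Mul(-8838, Pow(Mul(Rational(11, 472), Rational(7, 80), Pow(Rational(87, 7), -1)), -1)) = Mul(-8838, Pow(Mul(Rational(11, 472), Rational(7, 80), Rational(7, 87)), -1)) = Mul(-8838, Pow(Rational(539, 3285120), -1)) = Mul(-8838, Rational(3285120, 539)) = Rational(-29033890560, 539)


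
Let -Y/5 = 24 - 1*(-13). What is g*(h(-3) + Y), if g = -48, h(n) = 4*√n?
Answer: 8880 - 192*I*√3 ≈ 8880.0 - 332.55*I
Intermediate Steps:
Y = -185 (Y = -5*(24 - 1*(-13)) = -5*(24 + 13) = -5*37 = -185)
g*(h(-3) + Y) = -48*(4*√(-3) - 185) = -48*(4*(I*√3) - 185) = -48*(4*I*√3 - 185) = -48*(-185 + 4*I*√3) = 8880 - 192*I*√3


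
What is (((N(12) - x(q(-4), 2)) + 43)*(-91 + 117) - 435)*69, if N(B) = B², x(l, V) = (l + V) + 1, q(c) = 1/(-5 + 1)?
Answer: 601059/2 ≈ 3.0053e+5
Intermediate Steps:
q(c) = -¼ (q(c) = 1/(-4) = -¼)
x(l, V) = 1 + V + l (x(l, V) = (V + l) + 1 = 1 + V + l)
(((N(12) - x(q(-4), 2)) + 43)*(-91 + 117) - 435)*69 = (((12² - (1 + 2 - ¼)) + 43)*(-91 + 117) - 435)*69 = (((144 - 1*11/4) + 43)*26 - 435)*69 = (((144 - 11/4) + 43)*26 - 435)*69 = ((565/4 + 43)*26 - 435)*69 = ((737/4)*26 - 435)*69 = (9581/2 - 435)*69 = (8711/2)*69 = 601059/2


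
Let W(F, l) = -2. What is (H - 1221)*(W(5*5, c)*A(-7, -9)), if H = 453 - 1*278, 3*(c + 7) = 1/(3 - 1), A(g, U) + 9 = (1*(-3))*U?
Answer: 37656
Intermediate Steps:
A(g, U) = -9 - 3*U (A(g, U) = -9 + (1*(-3))*U = -9 - 3*U)
c = -41/6 (c = -7 + 1/(3*(3 - 1)) = -7 + (⅓)/2 = -7 + (⅓)*(½) = -7 + ⅙ = -41/6 ≈ -6.8333)
H = 175 (H = 453 - 278 = 175)
(H - 1221)*(W(5*5, c)*A(-7, -9)) = (175 - 1221)*(-2*(-9 - 3*(-9))) = -(-2092)*(-9 + 27) = -(-2092)*18 = -1046*(-36) = 37656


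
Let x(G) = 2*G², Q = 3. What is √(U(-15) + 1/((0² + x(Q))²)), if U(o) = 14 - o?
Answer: √9397/18 ≈ 5.3855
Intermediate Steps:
√(U(-15) + 1/((0² + x(Q))²)) = √((14 - 1*(-15)) + 1/((0² + 2*3²)²)) = √((14 + 15) + 1/((0 + 2*9)²)) = √(29 + 1/((0 + 18)²)) = √(29 + 1/(18²)) = √(29 + 1/324) = √(9397/324) = √9397/18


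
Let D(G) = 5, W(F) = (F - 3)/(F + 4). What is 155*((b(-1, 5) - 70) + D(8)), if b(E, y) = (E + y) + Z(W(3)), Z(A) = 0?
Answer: -9455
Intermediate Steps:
W(F) = (-3 + F)/(4 + F)
b(E, y) = E + y (b(E, y) = (E + y) + 0 = E + y)
155*((b(-1, 5) - 70) + D(8)) = 155*(((-1 + 5) - 70) + 5) = 155*((4 - 70) + 5) = 155*(-66 + 5) = 155*(-61) = -9455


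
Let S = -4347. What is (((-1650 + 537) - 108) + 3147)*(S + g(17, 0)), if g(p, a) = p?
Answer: -8339580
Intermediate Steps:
(((-1650 + 537) - 108) + 3147)*(S + g(17, 0)) = (((-1650 + 537) - 108) + 3147)*(-4347 + 17) = ((-1113 - 108) + 3147)*(-4330) = (-1221 + 3147)*(-4330) = 1926*(-4330) = -8339580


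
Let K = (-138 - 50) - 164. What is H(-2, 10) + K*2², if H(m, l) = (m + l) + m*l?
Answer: -1420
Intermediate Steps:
K = -352 (K = -188 - 164 = -352)
H(m, l) = l + m + l*m (H(m, l) = (l + m) + l*m = l + m + l*m)
H(-2, 10) + K*2² = (10 - 2 + 10*(-2)) - 352*2² = (10 - 2 - 20) - 352*4 = -12 - 1408 = -1420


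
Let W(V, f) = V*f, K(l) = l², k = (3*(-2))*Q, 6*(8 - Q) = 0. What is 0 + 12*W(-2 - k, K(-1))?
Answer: 552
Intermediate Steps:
Q = 8 (Q = 8 - ⅙*0 = 8 + 0 = 8)
k = -48 (k = (3*(-2))*8 = -6*8 = -48)
0 + 12*W(-2 - k, K(-1)) = 0 + 12*((-2 - 1*(-48))*(-1)²) = 0 + 12*((-2 + 48)*1) = 0 + 12*(46*1) = 0 + 12*46 = 0 + 552 = 552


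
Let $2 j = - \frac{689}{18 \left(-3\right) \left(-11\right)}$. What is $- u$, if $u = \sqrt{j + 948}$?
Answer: $- \frac{\sqrt{37142655}}{198} \approx -30.78$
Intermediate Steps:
$j = - \frac{689}{1188}$ ($j = \frac{\left(-689\right) \frac{1}{18 \left(-3\right) \left(-11\right)}}{2} = \frac{\left(-689\right) \frac{1}{\left(-54\right) \left(-11\right)}}{2} = \frac{\left(-689\right) \frac{1}{594}}{2} = \frac{1}{2} \left(- \frac{689}{594}\right) = - \frac{689}{1188} \approx -0.57997$)
$u = \frac{\sqrt{37142655}}{198}$ ($u = \sqrt{- \frac{689}{1188} + 948} = \sqrt{\frac{1125535}{1188}} = \frac{\sqrt{37142655}}{198} \approx 30.78$)
$- u = - \frac{\sqrt{37142655}}{198}$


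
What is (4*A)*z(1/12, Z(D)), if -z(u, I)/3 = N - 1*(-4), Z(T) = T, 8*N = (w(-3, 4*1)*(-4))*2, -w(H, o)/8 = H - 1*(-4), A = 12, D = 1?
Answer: -1728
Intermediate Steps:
w(H, o) = -32 - 8*H (w(H, o) = -8*(H - 1*(-4)) = -8*(H + 4) = -8*(4 + H) = -32 - 8*H)
N = 8 (N = (((-32 - 8*(-3))*(-4))*2)/8 = (((-32 + 24)*(-4))*2)/8 = (-8*(-4)*2)/8 = (32*2)/8 = (1/8)*64 = 8)
z(u, I) = -36 (z(u, I) = -3*(8 - 1*(-4)) = -3*(8 + 4) = -3*12 = -36)
(4*A)*z(1/12, Z(D)) = (4*12)*(-36) = 48*(-36) = -1728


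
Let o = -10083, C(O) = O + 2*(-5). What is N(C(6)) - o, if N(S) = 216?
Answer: 10299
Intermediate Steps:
C(O) = -10 + O (C(O) = O - 10 = -10 + O)
N(C(6)) - o = 216 - 1*(-10083) = 216 + 10083 = 10299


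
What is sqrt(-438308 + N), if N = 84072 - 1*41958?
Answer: I*sqrt(396194) ≈ 629.44*I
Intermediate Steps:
N = 42114 (N = 84072 - 41958 = 42114)
sqrt(-438308 + N) = sqrt(-438308 + 42114) = sqrt(-396194) = I*sqrt(396194)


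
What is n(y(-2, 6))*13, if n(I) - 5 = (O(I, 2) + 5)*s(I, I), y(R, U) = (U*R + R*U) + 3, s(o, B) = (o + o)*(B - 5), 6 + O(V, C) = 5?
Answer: 56849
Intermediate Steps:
O(V, C) = -1 (O(V, C) = -6 + 5 = -1)
s(o, B) = 2*o*(-5 + B) (s(o, B) = (2*o)*(-5 + B) = 2*o*(-5 + B))
y(R, U) = 3 + 2*R*U (y(R, U) = (R*U + R*U) + 3 = 2*R*U + 3 = 3 + 2*R*U)
n(I) = 5 + 8*I*(-5 + I) (n(I) = 5 + (-1 + 5)*(2*I*(-5 + I)) = 5 + 4*(2*I*(-5 + I)) = 5 + 8*I*(-5 + I))
n(y(-2, 6))*13 = (5 + 8*(3 + 2*(-2)*6)*(-5 + (3 + 2*(-2)*6)))*13 = (5 + 8*(3 - 24)*(-5 + (3 - 24)))*13 = (5 + 8*(-21)*(-5 - 21))*13 = (5 + 8*(-21)*(-26))*13 = (5 + 4368)*13 = 4373*13 = 56849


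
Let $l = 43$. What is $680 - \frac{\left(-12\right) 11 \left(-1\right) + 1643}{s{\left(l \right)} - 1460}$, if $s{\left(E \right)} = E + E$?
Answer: $\frac{936095}{1374} \approx 681.29$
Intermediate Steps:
$s{\left(E \right)} = 2 E$
$680 - \frac{\left(-12\right) 11 \left(-1\right) + 1643}{s{\left(l \right)} - 1460} = 680 - \frac{\left(-12\right) 11 \left(-1\right) + 1643}{2 \cdot 43 - 1460} = 680 - \frac{\left(-132\right) \left(-1\right) + 1643}{86 - 1460} = 680 - \frac{132 + 1643}{-1374} = 680 - 1775 \left(- \frac{1}{1374}\right) = 680 - - \frac{1775}{1374} = 680 + \frac{1775}{1374} = \frac{936095}{1374}$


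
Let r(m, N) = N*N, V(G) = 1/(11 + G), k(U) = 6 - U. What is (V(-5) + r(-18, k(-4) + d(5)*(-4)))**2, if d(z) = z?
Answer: 361201/36 ≈ 10033.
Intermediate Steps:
r(m, N) = N**2
(V(-5) + r(-18, k(-4) + d(5)*(-4)))**2 = (1/(11 - 5) + ((6 - 1*(-4)) + 5*(-4))**2)**2 = (1/6 + ((6 + 4) - 20)**2)**2 = (1/6 + (10 - 20)**2)**2 = (1/6 + (-10)**2)**2 = (1/6 + 100)**2 = (601/6)**2 = 361201/36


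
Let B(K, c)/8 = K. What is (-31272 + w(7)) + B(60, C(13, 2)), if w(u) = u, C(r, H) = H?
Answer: -30785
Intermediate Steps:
B(K, c) = 8*K
(-31272 + w(7)) + B(60, C(13, 2)) = (-31272 + 7) + 8*60 = -31265 + 480 = -30785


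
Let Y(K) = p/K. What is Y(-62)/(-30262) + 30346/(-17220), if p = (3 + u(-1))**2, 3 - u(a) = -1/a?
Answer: -14234017481/8077230420 ≈ -1.7622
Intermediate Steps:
u(a) = 3 + 1/a (u(a) = 3 - (-1)/a = 3 + 1/a)
p = 25 (p = (3 + (3 + 1/(-1)))**2 = (3 + (3 - 1))**2 = (3 + 2)**2 = 5**2 = 25)
Y(K) = 25/K
Y(-62)/(-30262) + 30346/(-17220) = (25/(-62))/(-30262) + 30346/(-17220) = (25*(-1/62))*(-1/30262) + 30346*(-1/17220) = -25/62*(-1/30262) - 15173/8610 = 25/1876244 - 15173/8610 = -14234017481/8077230420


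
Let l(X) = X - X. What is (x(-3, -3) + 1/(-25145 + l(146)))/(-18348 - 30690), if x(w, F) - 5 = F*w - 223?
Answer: 2627653/616530255 ≈ 0.0042620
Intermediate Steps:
l(X) = 0
x(w, F) = -218 + F*w (x(w, F) = 5 + (F*w - 223) = 5 + (-223 + F*w) = -218 + F*w)
(x(-3, -3) + 1/(-25145 + l(146)))/(-18348 - 30690) = ((-218 - 3*(-3)) + 1/(-25145 + 0))/(-18348 - 30690) = ((-218 + 9) + 1/(-25145))/(-49038) = (-209 - 1/25145)*(-1/49038) = -5255306/25145*(-1/49038) = 2627653/616530255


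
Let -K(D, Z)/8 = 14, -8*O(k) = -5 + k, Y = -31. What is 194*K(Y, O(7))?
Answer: -21728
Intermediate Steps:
O(k) = 5/8 - k/8 (O(k) = -(-5 + k)/8 = 5/8 - k/8)
K(D, Z) = -112 (K(D, Z) = -8*14 = -112)
194*K(Y, O(7)) = 194*(-112) = -21728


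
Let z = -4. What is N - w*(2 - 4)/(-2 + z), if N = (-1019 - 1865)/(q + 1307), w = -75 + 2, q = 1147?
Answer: 28415/1227 ≈ 23.158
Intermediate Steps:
w = -73
N = -1442/1227 (N = (-1019 - 1865)/(1147 + 1307) = -2884/2454 = -2884*1/2454 = -1442/1227 ≈ -1.1752)
N - w*(2 - 4)/(-2 + z) = -1442/1227 - (-73)*(2 - 4)/(-2 - 4) = -1442/1227 - (-73)*(-2/(-6)) = -1442/1227 - (-73)*(-2*(-1/6)) = -1442/1227 - (-73)/3 = -1442/1227 - 1*(-73/3) = -1442/1227 + 73/3 = 28415/1227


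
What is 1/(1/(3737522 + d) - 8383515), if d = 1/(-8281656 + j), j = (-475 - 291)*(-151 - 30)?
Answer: -30434679021219/255149588094566661775 ≈ -1.1928e-7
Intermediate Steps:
j = 138646 (j = -766*(-181) = 138646)
d = -1/8143010 (d = 1/(-8281656 + 138646) = 1/(-8143010) = -1/8143010 ≈ -1.2280e-7)
1/(1/(3737522 + d) - 8383515) = 1/(1/(3737522 - 1/8143010) - 8383515) = 1/(1/(30434679021219/8143010) - 8383515) = 1/(8143010/30434679021219 - 8383515) = 1/(-255149588094566661775/30434679021219) = -30434679021219/255149588094566661775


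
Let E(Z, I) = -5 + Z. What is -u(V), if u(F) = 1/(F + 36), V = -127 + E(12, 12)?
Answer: 1/84 ≈ 0.011905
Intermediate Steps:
V = -120 (V = -127 + (-5 + 12) = -127 + 7 = -120)
u(F) = 1/(36 + F)
-u(V) = -1/(36 - 120) = -1/(-84) = -1*(-1/84) = 1/84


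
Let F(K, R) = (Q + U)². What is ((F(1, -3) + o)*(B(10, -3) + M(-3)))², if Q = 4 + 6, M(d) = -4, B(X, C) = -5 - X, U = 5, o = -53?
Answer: 10679824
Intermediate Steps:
Q = 10
F(K, R) = 225 (F(K, R) = (10 + 5)² = 15² = 225)
((F(1, -3) + o)*(B(10, -3) + M(-3)))² = ((225 - 53)*((-5 - 1*10) - 4))² = (172*((-5 - 10) - 4))² = (172*(-15 - 4))² = (172*(-19))² = (-3268)² = 10679824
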